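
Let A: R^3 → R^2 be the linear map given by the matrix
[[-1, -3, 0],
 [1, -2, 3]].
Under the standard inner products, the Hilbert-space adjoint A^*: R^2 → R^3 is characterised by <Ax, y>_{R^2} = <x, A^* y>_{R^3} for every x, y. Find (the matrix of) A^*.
A^* = A^T =
[[-1, 1],
 [-3, -2],
 [0, 3]]

For real matrices with standard dot products, the defining identity <Ax, y> = <x, A^* y> gives (Ax)^T y = x^T (A^*) y, i.e. x^T A^T y = x^T (A^*) y. Since this holds for all x, y, we must have A^* = A^T. Therefore
A^* =
[[-1, 1],
 [-3, -2],
 [0, 3]].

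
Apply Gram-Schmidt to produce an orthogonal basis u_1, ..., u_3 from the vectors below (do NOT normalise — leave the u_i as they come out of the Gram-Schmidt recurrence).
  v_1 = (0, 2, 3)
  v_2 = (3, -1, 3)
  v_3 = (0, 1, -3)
Orthogonal basis:
  u_1 = (0, 2, 3)
  u_2 = (3, -27/13, 18/13)
  u_3 = (27/22, 27/22, -9/11)

Apply the Gram-Schmidt recurrence
  u_1 = v_1
  u_i = v_i − Σ_{j<i} ((v_i · u_j) / (u_j · u_j)) · u_j.

Step by step this gives:
  u_1 = (0, 2, 3)
  u_2 = (3, -27/13, 18/13)
  u_3 = (27/22, 27/22, -9/11)

Orthogonality check:
  u_2 · u_1 = 0 (should be 0)
  u_3 · u_1 = 0 (should be 0)
  u_3 · u_2 = 0 (should be 0)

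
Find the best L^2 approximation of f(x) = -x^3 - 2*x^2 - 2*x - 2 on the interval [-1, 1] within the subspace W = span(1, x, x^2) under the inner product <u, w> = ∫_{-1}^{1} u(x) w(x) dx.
g(x) = -2*x^2 - 13*x/5 - 2

The best approximation g ∈ W is the orthogonal projection of f onto W. Writing g = a_0 + a_1 x + a_2 x^2, the coefficients solve the normal equations G · a = b where
  G_{ij} = <φ_i, φ_j> and b_i = <f, φ_i>, with φ_0 = 1, φ_1 = x, φ_2 = x^2.
G =
  [2, 0, 2/3]
  [0, 2/3, 0]
  [2/3, 0, 2/5],
b = (-16/3, -26/15, -32/15).
Solving gives a_0 = -2, a_1 = -13/5, a_2 = -2, so
  g(x) = -2*x^2 - 13*x/5 - 2.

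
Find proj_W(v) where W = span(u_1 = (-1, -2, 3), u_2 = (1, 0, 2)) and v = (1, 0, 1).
proj_W(v) = (37/45, 2/9, 49/45)

Set up U = [u_1 | ... | u_2] ∈ R^(3×2). The projector onto W = col(U) is P = U (U^T U)^(-1) U^T.
Compute U^T U =
  [14, 5]
  [5, 5],
and U^T v = (2, 3).
Solve U^T U · c = U^T v for the coefficients: c = (-1/9, 32/45). The projection is proj_W(v) = U c.
Check: (v - proj_W(v)) · u_1 = 0  (should be 0).
Check: (v - proj_W(v)) · u_2 = 0  (should be 0).
Result: proj_W(v) = (37/45, 2/9, 49/45).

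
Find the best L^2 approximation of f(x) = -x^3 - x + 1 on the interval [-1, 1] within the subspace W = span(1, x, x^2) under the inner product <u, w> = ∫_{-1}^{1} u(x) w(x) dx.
g(x) = 1 - 8*x/5

The best approximation g ∈ W is the orthogonal projection of f onto W. Writing g = a_0 + a_1 x + a_2 x^2, the coefficients solve the normal equations G · a = b where
  G_{ij} = <φ_i, φ_j> and b_i = <f, φ_i>, with φ_0 = 1, φ_1 = x, φ_2 = x^2.
G =
  [2, 0, 2/3]
  [0, 2/3, 0]
  [2/3, 0, 2/5],
b = (2, -16/15, 2/3).
Solving gives a_0 = 1, a_1 = -8/5, a_2 = 0, so
  g(x) = 1 - 8*x/5.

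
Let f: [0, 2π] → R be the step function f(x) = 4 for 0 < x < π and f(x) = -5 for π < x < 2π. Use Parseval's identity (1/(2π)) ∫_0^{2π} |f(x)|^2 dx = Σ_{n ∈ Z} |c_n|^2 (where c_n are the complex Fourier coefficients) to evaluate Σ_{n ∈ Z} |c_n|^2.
Σ |c_n|^2 = 41/2

Parseval equates the L^2 energy of f (normalised by 1/(2π)) with the ℓ^2 sum of its Fourier coefficients: (1/(2π)) ∫_0^{2π} |f|^2 = Σ |c_n|^2.
Compute the left side: (1/(2π)) [∫_0^π 4^2 dx + ∫_π^{2π} (-5)^2 dx] = (1/(2π)) · (16π + 25π) = (16 + 25)/2 = 41/2.
So Σ_{n ∈ Z} |c_n|^2 = 41/2.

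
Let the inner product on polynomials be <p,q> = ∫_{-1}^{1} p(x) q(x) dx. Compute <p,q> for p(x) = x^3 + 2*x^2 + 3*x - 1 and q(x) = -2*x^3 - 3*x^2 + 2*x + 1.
<p,q> = 16/21

Expand the product: p(x)·q(x) = -2*x^6 - 7*x^5 - 10*x^4 - 2*x^3 + 11*x^2 + x - 1.
∫_{-1}^{1} of each monomial x^k gives [2/(k+1) if k even, 0 if k odd]. Integrating term-by-term (or equivalently evaluating the antiderivative F(x) = -2*x^7/7 - 7*x^6/6 - 2*x^5 - x^4/2 + 11*x^3/3 + x^2/2 - x at the endpoints):
  F(1) − F(−1) = -11/14 − (-65/42) = 16/21.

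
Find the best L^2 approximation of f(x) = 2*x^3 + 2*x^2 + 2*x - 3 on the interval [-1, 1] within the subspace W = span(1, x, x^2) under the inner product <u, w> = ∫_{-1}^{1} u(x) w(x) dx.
g(x) = 2*x^2 + 16*x/5 - 3

The best approximation g ∈ W is the orthogonal projection of f onto W. Writing g = a_0 + a_1 x + a_2 x^2, the coefficients solve the normal equations G · a = b where
  G_{ij} = <φ_i, φ_j> and b_i = <f, φ_i>, with φ_0 = 1, φ_1 = x, φ_2 = x^2.
G =
  [2, 0, 2/3]
  [0, 2/3, 0]
  [2/3, 0, 2/5],
b = (-14/3, 32/15, -6/5).
Solving gives a_0 = -3, a_1 = 16/5, a_2 = 2, so
  g(x) = 2*x^2 + 16*x/5 - 3.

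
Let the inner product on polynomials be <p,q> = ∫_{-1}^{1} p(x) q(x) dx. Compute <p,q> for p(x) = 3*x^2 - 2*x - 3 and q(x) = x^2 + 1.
<p,q> = -24/5

Expand the product: p(x)·q(x) = 3*x^4 - 2*x^3 - 2*x - 3.
∫_{-1}^{1} of each monomial x^k gives [2/(k+1) if k even, 0 if k odd]. Integrating term-by-term (or equivalently evaluating the antiderivative F(x) = 3*x^5/5 - x^4/2 - x^2 - 3*x at the endpoints):
  F(1) − F(−1) = -39/10 − (9/10) = -24/5.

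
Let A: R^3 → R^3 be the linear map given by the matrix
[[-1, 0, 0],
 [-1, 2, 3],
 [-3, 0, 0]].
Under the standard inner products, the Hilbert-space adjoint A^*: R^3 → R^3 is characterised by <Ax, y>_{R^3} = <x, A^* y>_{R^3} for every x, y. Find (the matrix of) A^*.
A^* = A^T =
[[-1, -1, -3],
 [0, 2, 0],
 [0, 3, 0]]

For real matrices with standard dot products, the defining identity <Ax, y> = <x, A^* y> gives (Ax)^T y = x^T (A^*) y, i.e. x^T A^T y = x^T (A^*) y. Since this holds for all x, y, we must have A^* = A^T. Therefore
A^* =
[[-1, -1, -3],
 [0, 2, 0],
 [0, 3, 0]].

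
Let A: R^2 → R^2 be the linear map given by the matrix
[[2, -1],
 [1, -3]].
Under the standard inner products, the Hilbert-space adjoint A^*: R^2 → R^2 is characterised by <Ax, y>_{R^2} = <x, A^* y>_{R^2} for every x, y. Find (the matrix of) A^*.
A^* = A^T =
[[2, 1],
 [-1, -3]]

For real matrices with standard dot products, the defining identity <Ax, y> = <x, A^* y> gives (Ax)^T y = x^T (A^*) y, i.e. x^T A^T y = x^T (A^*) y. Since this holds for all x, y, we must have A^* = A^T. Therefore
A^* =
[[2, 1],
 [-1, -3]].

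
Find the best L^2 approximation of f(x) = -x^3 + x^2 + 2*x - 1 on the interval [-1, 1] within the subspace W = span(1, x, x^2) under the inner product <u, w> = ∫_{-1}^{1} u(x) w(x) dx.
g(x) = x^2 + 7*x/5 - 1

The best approximation g ∈ W is the orthogonal projection of f onto W. Writing g = a_0 + a_1 x + a_2 x^2, the coefficients solve the normal equations G · a = b where
  G_{ij} = <φ_i, φ_j> and b_i = <f, φ_i>, with φ_0 = 1, φ_1 = x, φ_2 = x^2.
G =
  [2, 0, 2/3]
  [0, 2/3, 0]
  [2/3, 0, 2/5],
b = (-4/3, 14/15, -4/15).
Solving gives a_0 = -1, a_1 = 7/5, a_2 = 1, so
  g(x) = x^2 + 7*x/5 - 1.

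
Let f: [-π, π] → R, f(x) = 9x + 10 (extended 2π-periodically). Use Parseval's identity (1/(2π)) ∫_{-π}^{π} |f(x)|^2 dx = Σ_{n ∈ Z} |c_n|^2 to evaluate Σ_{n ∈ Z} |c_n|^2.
Σ |c_n|^2 = 27π^2 + 100

Expand and integrate term by term over [-π, π]:
  ∫ (9x)^2 dx = 81·(2π^3/3); ∫ 2·9·(10)·x dx = 0 (odd integrand); ∫ 10^2 dx = 100·2π.
So (1/(2π)) ∫_{-π}^{π} (9x + 10)^2 dx = 81π^2/3 + 100 = 27π^2 + 100.
Parseval ⇒ Σ |c_n|^2 = 27π^2 + 100.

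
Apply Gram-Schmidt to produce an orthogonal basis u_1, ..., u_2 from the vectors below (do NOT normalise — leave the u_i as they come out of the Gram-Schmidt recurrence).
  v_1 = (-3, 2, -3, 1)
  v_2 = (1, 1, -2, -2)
Orthogonal basis:
  u_1 = (-3, 2, -3, 1)
  u_2 = (32/23, 17/23, -37/23, -49/23)

Apply the Gram-Schmidt recurrence
  u_1 = v_1
  u_i = v_i − Σ_{j<i} ((v_i · u_j) / (u_j · u_j)) · u_j.

Step by step this gives:
  u_1 = (-3, 2, -3, 1)
  u_2 = (32/23, 17/23, -37/23, -49/23)

Orthogonality check:
  u_2 · u_1 = 0 (should be 0)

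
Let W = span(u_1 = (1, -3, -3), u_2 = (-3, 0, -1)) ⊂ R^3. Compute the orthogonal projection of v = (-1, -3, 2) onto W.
proj_W(v) = (-37/190, -6/19, -79/190)

Set up U = [u_1 | ... | u_2] ∈ R^(3×2). The projector onto W = col(U) is P = U (U^T U)^(-1) U^T.
Compute U^T U =
  [19, 0]
  [0, 10],
and U^T v = (2, 1).
Solve U^T U · c = U^T v for the coefficients: c = (2/19, 1/10). The projection is proj_W(v) = U c.
Check: (v - proj_W(v)) · u_1 = 0  (should be 0).
Check: (v - proj_W(v)) · u_2 = 0  (should be 0).
Result: proj_W(v) = (-37/190, -6/19, -79/190).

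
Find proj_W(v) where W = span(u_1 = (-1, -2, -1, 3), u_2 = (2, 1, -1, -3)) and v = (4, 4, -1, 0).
proj_W(v) = (5/3, 1, -2/3, -8/3)

Set up U = [u_1 | ... | u_2] ∈ R^(4×2). The projector onto W = col(U) is P = U (U^T U)^(-1) U^T.
Compute U^T U =
  [15, -12]
  [-12, 15],
and U^T v = (-11, 13).
Solve U^T U · c = U^T v for the coefficients: c = (-1/9, 7/9). The projection is proj_W(v) = U c.
Check: (v - proj_W(v)) · u_1 = 0  (should be 0).
Check: (v - proj_W(v)) · u_2 = 0  (should be 0).
Result: proj_W(v) = (5/3, 1, -2/3, -8/3).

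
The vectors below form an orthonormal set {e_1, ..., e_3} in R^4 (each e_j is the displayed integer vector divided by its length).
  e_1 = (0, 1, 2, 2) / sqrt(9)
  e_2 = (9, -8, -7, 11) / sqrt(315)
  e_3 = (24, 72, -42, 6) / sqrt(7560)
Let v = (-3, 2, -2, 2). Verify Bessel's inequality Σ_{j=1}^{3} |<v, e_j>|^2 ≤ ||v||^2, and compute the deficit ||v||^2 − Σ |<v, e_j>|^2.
Σ |<v, e_j>|^2 = 13/3; ||v||^2 = 21; deficit = 50/3

Write each e_j = u_j / sqrt(<u_j, u_j>) where u_j is the displayed integer vector. Then <v, e_j> = <v, u_j> / sqrt(<u_j, u_j>), so |<v, e_j>|^2 = <v, u_j>^2 / <u_j, u_j>.
Coefficients: <v, e_1> = 2/sqrt(9), <v, e_2> = -7/sqrt(315), <v, e_3> = 168/sqrt(7560).
Square and sum: Σ |<v, e_j>|^2 = 13/3.
Compute ||v||^2 = v·v = 21.
Deficit = 21 − 13/3 = 50/3 ≥ 0, confirming Bessel's inequality. (The deficit equals ||v − Σ <v,e_j> e_j||^2, the squared distance from v to span{e_j}.)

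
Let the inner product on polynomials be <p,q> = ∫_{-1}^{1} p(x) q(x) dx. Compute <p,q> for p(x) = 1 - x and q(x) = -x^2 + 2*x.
<p,q> = -2

Expand the product: p(x)·q(x) = x^3 - 3*x^2 + 2*x.
∫_{-1}^{1} of each monomial x^k gives [2/(k+1) if k even, 0 if k odd]. Integrating term-by-term (or equivalently evaluating the antiderivative F(x) = x^4/4 - x^3 + x^2 at the endpoints):
  F(1) − F(−1) = 1/4 − (9/4) = -2.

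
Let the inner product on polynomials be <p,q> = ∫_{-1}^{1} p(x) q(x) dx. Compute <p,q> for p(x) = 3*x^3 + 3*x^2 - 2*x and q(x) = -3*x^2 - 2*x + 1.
<p,q> = -4/3

Expand the product: p(x)·q(x) = -9*x^5 - 15*x^4 + 3*x^3 + 7*x^2 - 2*x.
∫_{-1}^{1} of each monomial x^k gives [2/(k+1) if k even, 0 if k odd]. Integrating term-by-term (or equivalently evaluating the antiderivative F(x) = -3*x^6/2 - 3*x^5 + 3*x^4/4 + 7*x^3/3 - x^2 at the endpoints):
  F(1) − F(−1) = -29/12 − (-13/12) = -4/3.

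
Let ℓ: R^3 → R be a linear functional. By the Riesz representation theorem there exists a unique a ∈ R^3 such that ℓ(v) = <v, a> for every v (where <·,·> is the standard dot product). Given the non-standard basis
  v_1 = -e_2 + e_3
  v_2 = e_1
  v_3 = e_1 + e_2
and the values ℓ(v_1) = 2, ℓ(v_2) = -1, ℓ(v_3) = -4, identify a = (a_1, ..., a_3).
a = (-1, -3, -1)

Write a = (a_1, ..., a_3) in the standard basis. For each basis vector v_i, ℓ(v_i) = <v_i, a> is a linear equation in the a_j's. Collect the n equations into a matrix system V a = ℓ, where row i of V is v_i (expressed in the standard basis). Since V is invertible (lower-triangular with 1s on the diagonal, up to permutation), solve by back-substitution:
  V =
[[0, -1, 1],
 [1, 0, 0],
 [1, 1, 0]]
  V a = (2, -1, -4)
Solving gives a = (-1, -3, -1).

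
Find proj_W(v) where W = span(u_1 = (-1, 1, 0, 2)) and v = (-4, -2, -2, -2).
proj_W(v) = (1/3, -1/3, 0, -2/3)

Set up U = [u_1 | ... | u_1] ∈ R^(4×1). The projector onto W = col(U) is P = U (U^T U)^(-1) U^T.
Compute U^T U =
  [6],
and U^T v = (-2).
Solve U^T U · c = U^T v for the coefficients: c = (-1/3). The projection is proj_W(v) = U c.
Check: (v - proj_W(v)) · u_1 = 0  (should be 0).
Result: proj_W(v) = (1/3, -1/3, 0, -2/3).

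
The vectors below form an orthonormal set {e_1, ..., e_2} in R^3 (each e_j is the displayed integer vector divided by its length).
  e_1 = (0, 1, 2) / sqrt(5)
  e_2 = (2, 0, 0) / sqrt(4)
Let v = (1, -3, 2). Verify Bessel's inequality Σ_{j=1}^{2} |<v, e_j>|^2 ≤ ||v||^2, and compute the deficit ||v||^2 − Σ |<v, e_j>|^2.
Σ |<v, e_j>|^2 = 6/5; ||v||^2 = 14; deficit = 64/5

Write each e_j = u_j / sqrt(<u_j, u_j>) where u_j is the displayed integer vector. Then <v, e_j> = <v, u_j> / sqrt(<u_j, u_j>), so |<v, e_j>|^2 = <v, u_j>^2 / <u_j, u_j>.
Coefficients: <v, e_1> = 1/sqrt(5), <v, e_2> = 2/sqrt(4).
Square and sum: Σ |<v, e_j>|^2 = 6/5.
Compute ||v||^2 = v·v = 14.
Deficit = 14 − 6/5 = 64/5 ≥ 0, confirming Bessel's inequality. (The deficit equals ||v − Σ <v,e_j> e_j||^2, the squared distance from v to span{e_j}.)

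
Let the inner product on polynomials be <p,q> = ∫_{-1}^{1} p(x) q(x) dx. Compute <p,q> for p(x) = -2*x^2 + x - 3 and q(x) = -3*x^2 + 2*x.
<p,q> = 146/15

Expand the product: p(x)·q(x) = 6*x^4 - 7*x^3 + 11*x^2 - 6*x.
∫_{-1}^{1} of each monomial x^k gives [2/(k+1) if k even, 0 if k odd]. Integrating term-by-term (or equivalently evaluating the antiderivative F(x) = 6*x^5/5 - 7*x^4/4 + 11*x^3/3 - 3*x^2 at the endpoints):
  F(1) − F(−1) = 7/60 − (-577/60) = 146/15.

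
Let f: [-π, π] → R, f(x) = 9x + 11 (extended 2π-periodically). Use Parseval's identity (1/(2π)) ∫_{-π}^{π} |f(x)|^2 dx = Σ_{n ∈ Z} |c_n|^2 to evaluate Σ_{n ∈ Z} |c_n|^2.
Σ |c_n|^2 = 27π^2 + 121

Expand and integrate term by term over [-π, π]:
  ∫ (9x)^2 dx = 81·(2π^3/3); ∫ 2·9·(11)·x dx = 0 (odd integrand); ∫ 11^2 dx = 121·2π.
So (1/(2π)) ∫_{-π}^{π} (9x + 11)^2 dx = 81π^2/3 + 121 = 27π^2 + 121.
Parseval ⇒ Σ |c_n|^2 = 27π^2 + 121.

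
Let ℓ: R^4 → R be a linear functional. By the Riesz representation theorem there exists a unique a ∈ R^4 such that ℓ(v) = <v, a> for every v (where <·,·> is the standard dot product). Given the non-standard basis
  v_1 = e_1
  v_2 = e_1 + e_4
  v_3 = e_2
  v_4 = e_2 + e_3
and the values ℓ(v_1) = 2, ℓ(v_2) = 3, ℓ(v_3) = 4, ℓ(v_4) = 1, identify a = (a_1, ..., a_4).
a = (2, 4, -3, 1)

Write a = (a_1, ..., a_4) in the standard basis. For each basis vector v_i, ℓ(v_i) = <v_i, a> is a linear equation in the a_j's. Collect the n equations into a matrix system V a = ℓ, where row i of V is v_i (expressed in the standard basis). Since V is invertible (lower-triangular with 1s on the diagonal, up to permutation), solve by back-substitution:
  V =
[[1, 0, 0, 0],
 [1, 0, 0, 1],
 [0, 1, 0, 0],
 [0, 1, 1, 0]]
  V a = (2, 3, 4, 1)
Solving gives a = (2, 4, -3, 1).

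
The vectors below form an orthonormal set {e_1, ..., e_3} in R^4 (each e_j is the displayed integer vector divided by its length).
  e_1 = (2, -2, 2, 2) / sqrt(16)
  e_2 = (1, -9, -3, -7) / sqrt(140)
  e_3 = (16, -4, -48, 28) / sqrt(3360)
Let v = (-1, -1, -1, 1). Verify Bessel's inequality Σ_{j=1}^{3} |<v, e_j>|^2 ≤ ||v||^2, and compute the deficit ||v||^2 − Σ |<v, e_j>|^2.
Σ |<v, e_j>|^2 = 4/3; ||v||^2 = 4; deficit = 8/3

Write each e_j = u_j / sqrt(<u_j, u_j>) where u_j is the displayed integer vector. Then <v, e_j> = <v, u_j> / sqrt(<u_j, u_j>), so |<v, e_j>|^2 = <v, u_j>^2 / <u_j, u_j>.
Coefficients: <v, e_1> = 0/sqrt(16), <v, e_2> = 4/sqrt(140), <v, e_3> = 64/sqrt(3360).
Square and sum: Σ |<v, e_j>|^2 = 4/3.
Compute ||v||^2 = v·v = 4.
Deficit = 4 − 4/3 = 8/3 ≥ 0, confirming Bessel's inequality. (The deficit equals ||v − Σ <v,e_j> e_j||^2, the squared distance from v to span{e_j}.)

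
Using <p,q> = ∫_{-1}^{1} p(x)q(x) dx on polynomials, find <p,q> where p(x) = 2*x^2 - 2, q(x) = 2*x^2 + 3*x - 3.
<p,q> = 104/15

Expand the product: p(x)·q(x) = 4*x^4 + 6*x^3 - 10*x^2 - 6*x + 6.
∫_{-1}^{1} of each monomial x^k gives [2/(k+1) if k even, 0 if k odd]. Integrating term-by-term (or equivalently evaluating the antiderivative F(x) = 4*x^5/5 + 3*x^4/2 - 10*x^3/3 - 3*x^2 + 6*x at the endpoints):
  F(1) − F(−1) = 59/30 − (-149/30) = 104/15.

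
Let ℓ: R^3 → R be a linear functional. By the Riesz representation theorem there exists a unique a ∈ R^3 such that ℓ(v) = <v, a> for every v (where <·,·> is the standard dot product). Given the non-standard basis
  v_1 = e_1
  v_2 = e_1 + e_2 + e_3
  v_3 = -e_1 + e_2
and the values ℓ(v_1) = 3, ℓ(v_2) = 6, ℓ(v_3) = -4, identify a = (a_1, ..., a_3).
a = (3, -1, 4)

Write a = (a_1, ..., a_3) in the standard basis. For each basis vector v_i, ℓ(v_i) = <v_i, a> is a linear equation in the a_j's. Collect the n equations into a matrix system V a = ℓ, where row i of V is v_i (expressed in the standard basis). Since V is invertible (lower-triangular with 1s on the diagonal, up to permutation), solve by back-substitution:
  V =
[[1, 0, 0],
 [1, 1, 1],
 [-1, 1, 0]]
  V a = (3, 6, -4)
Solving gives a = (3, -1, 4).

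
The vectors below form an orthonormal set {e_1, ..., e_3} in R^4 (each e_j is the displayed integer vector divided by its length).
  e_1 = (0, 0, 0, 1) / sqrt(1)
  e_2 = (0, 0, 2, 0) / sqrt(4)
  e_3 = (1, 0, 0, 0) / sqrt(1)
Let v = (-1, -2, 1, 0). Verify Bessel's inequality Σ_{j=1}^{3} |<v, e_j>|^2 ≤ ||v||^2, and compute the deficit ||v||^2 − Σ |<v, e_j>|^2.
Σ |<v, e_j>|^2 = 2; ||v||^2 = 6; deficit = 4

Write each e_j = u_j / sqrt(<u_j, u_j>) where u_j is the displayed integer vector. Then <v, e_j> = <v, u_j> / sqrt(<u_j, u_j>), so |<v, e_j>|^2 = <v, u_j>^2 / <u_j, u_j>.
Coefficients: <v, e_1> = 0/sqrt(1), <v, e_2> = 2/sqrt(4), <v, e_3> = -1/sqrt(1).
Square and sum: Σ |<v, e_j>|^2 = 2.
Compute ||v||^2 = v·v = 6.
Deficit = 6 − 2 = 4 ≥ 0, confirming Bessel's inequality. (The deficit equals ||v − Σ <v,e_j> e_j||^2, the squared distance from v to span{e_j}.)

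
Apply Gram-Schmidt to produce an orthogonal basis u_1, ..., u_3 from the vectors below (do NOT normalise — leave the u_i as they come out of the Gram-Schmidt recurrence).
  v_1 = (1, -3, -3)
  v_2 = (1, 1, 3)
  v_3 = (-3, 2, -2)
Orthogonal basis:
  u_1 = (1, -3, -3)
  u_2 = (30/19, -14/19, 24/19)
  u_3 = (3/22, 3/22, -1/11)

Apply the Gram-Schmidt recurrence
  u_1 = v_1
  u_i = v_i − Σ_{j<i} ((v_i · u_j) / (u_j · u_j)) · u_j.

Step by step this gives:
  u_1 = (1, -3, -3)
  u_2 = (30/19, -14/19, 24/19)
  u_3 = (3/22, 3/22, -1/11)

Orthogonality check:
  u_2 · u_1 = 0 (should be 0)
  u_3 · u_1 = 0 (should be 0)
  u_3 · u_2 = 0 (should be 0)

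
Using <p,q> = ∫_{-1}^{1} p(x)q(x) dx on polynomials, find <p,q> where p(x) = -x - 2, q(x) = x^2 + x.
<p,q> = -2

Expand the product: p(x)·q(x) = -x^3 - 3*x^2 - 2*x.
∫_{-1}^{1} of each monomial x^k gives [2/(k+1) if k even, 0 if k odd]. Integrating term-by-term (or equivalently evaluating the antiderivative F(x) = -x^4/4 - x^3 - x^2 at the endpoints):
  F(1) − F(−1) = -9/4 − (-1/4) = -2.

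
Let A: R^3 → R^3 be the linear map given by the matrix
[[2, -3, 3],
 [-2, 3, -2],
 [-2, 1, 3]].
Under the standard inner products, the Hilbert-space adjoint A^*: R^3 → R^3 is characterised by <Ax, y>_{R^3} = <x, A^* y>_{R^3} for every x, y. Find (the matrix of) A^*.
A^* = A^T =
[[2, -2, -2],
 [-3, 3, 1],
 [3, -2, 3]]

For real matrices with standard dot products, the defining identity <Ax, y> = <x, A^* y> gives (Ax)^T y = x^T (A^*) y, i.e. x^T A^T y = x^T (A^*) y. Since this holds for all x, y, we must have A^* = A^T. Therefore
A^* =
[[2, -2, -2],
 [-3, 3, 1],
 [3, -2, 3]].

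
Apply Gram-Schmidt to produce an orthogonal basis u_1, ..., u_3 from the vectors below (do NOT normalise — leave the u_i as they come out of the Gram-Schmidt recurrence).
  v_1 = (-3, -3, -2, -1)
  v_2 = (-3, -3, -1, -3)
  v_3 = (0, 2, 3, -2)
Orthogonal basis:
  u_1 = (-3, -3, -2, -1)
  u_2 = (0, 0, 1, -2)
  u_3 = (-30/23, 16/23, 84/115, 42/115)

Apply the Gram-Schmidt recurrence
  u_1 = v_1
  u_i = v_i − Σ_{j<i} ((v_i · u_j) / (u_j · u_j)) · u_j.

Step by step this gives:
  u_1 = (-3, -3, -2, -1)
  u_2 = (0, 0, 1, -2)
  u_3 = (-30/23, 16/23, 84/115, 42/115)

Orthogonality check:
  u_2 · u_1 = 0 (should be 0)
  u_3 · u_1 = 0 (should be 0)
  u_3 · u_2 = 0 (should be 0)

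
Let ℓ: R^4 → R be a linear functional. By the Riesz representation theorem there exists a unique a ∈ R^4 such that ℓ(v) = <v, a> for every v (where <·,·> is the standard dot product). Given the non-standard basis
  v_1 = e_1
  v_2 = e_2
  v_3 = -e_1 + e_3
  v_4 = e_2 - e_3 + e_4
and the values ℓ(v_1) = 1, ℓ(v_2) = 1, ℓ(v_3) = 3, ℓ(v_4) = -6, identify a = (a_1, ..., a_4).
a = (1, 1, 4, -3)

Write a = (a_1, ..., a_4) in the standard basis. For each basis vector v_i, ℓ(v_i) = <v_i, a> is a linear equation in the a_j's. Collect the n equations into a matrix system V a = ℓ, where row i of V is v_i (expressed in the standard basis). Since V is invertible (lower-triangular with 1s on the diagonal, up to permutation), solve by back-substitution:
  V =
[[1, 0, 0, 0],
 [0, 1, 0, 0],
 [-1, 0, 1, 0],
 [0, 1, -1, 1]]
  V a = (1, 1, 3, -6)
Solving gives a = (1, 1, 4, -3).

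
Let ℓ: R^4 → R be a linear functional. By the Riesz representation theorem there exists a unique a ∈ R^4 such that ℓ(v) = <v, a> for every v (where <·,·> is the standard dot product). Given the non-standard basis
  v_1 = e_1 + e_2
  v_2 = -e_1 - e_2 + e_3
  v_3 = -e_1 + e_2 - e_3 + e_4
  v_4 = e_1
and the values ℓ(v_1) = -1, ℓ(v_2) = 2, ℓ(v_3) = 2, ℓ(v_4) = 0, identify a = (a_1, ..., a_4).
a = (0, -1, 1, 4)

Write a = (a_1, ..., a_4) in the standard basis. For each basis vector v_i, ℓ(v_i) = <v_i, a> is a linear equation in the a_j's. Collect the n equations into a matrix system V a = ℓ, where row i of V is v_i (expressed in the standard basis). Since V is invertible (lower-triangular with 1s on the diagonal, up to permutation), solve by back-substitution:
  V =
[[1, 1, 0, 0],
 [-1, -1, 1, 0],
 [-1, 1, -1, 1],
 [1, 0, 0, 0]]
  V a = (-1, 2, 2, 0)
Solving gives a = (0, -1, 1, 4).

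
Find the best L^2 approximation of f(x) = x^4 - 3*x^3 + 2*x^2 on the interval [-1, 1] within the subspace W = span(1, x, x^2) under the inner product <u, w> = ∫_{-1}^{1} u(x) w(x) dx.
g(x) = 20*x^2/7 - 9*x/5 - 3/35

The best approximation g ∈ W is the orthogonal projection of f onto W. Writing g = a_0 + a_1 x + a_2 x^2, the coefficients solve the normal equations G · a = b where
  G_{ij} = <φ_i, φ_j> and b_i = <f, φ_i>, with φ_0 = 1, φ_1 = x, φ_2 = x^2.
G =
  [2, 0, 2/3]
  [0, 2/3, 0]
  [2/3, 0, 2/5],
b = (26/15, -6/5, 38/35).
Solving gives a_0 = -3/35, a_1 = -9/5, a_2 = 20/7, so
  g(x) = 20*x^2/7 - 9*x/5 - 3/35.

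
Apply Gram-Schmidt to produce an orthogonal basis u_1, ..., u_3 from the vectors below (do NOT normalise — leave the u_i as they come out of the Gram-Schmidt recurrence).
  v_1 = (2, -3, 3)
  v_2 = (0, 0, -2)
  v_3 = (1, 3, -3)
Orthogonal basis:
  u_1 = (2, -3, 3)
  u_2 = (6/11, -9/11, -13/11)
  u_3 = (27/13, 18/13, 0)

Apply the Gram-Schmidt recurrence
  u_1 = v_1
  u_i = v_i − Σ_{j<i} ((v_i · u_j) / (u_j · u_j)) · u_j.

Step by step this gives:
  u_1 = (2, -3, 3)
  u_2 = (6/11, -9/11, -13/11)
  u_3 = (27/13, 18/13, 0)

Orthogonality check:
  u_2 · u_1 = 0 (should be 0)
  u_3 · u_1 = 0 (should be 0)
  u_3 · u_2 = 0 (should be 0)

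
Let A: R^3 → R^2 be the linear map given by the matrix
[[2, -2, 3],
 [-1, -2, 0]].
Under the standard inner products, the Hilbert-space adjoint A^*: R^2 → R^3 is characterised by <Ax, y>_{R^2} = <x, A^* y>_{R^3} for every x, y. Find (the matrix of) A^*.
A^* = A^T =
[[2, -1],
 [-2, -2],
 [3, 0]]

For real matrices with standard dot products, the defining identity <Ax, y> = <x, A^* y> gives (Ax)^T y = x^T (A^*) y, i.e. x^T A^T y = x^T (A^*) y. Since this holds for all x, y, we must have A^* = A^T. Therefore
A^* =
[[2, -1],
 [-2, -2],
 [3, 0]].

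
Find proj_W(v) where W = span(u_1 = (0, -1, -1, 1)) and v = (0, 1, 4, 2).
proj_W(v) = (0, 1, 1, -1)

Set up U = [u_1 | ... | u_1] ∈ R^(4×1). The projector onto W = col(U) is P = U (U^T U)^(-1) U^T.
Compute U^T U =
  [3],
and U^T v = (-3).
Solve U^T U · c = U^T v for the coefficients: c = (-1). The projection is proj_W(v) = U c.
Check: (v - proj_W(v)) · u_1 = 0  (should be 0).
Result: proj_W(v) = (0, 1, 1, -1).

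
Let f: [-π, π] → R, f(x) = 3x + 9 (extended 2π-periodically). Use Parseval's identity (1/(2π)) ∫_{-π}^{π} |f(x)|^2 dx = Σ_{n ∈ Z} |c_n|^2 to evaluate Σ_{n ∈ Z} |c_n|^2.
Σ |c_n|^2 = 3π^2 + 81

Expand and integrate term by term over [-π, π]:
  ∫ (3x)^2 dx = 9·(2π^3/3); ∫ 2·3·(9)·x dx = 0 (odd integrand); ∫ 9^2 dx = 81·2π.
So (1/(2π)) ∫_{-π}^{π} (3x + 9)^2 dx = 9π^2/3 + 81 = 3π^2 + 81.
Parseval ⇒ Σ |c_n|^2 = 3π^2 + 81.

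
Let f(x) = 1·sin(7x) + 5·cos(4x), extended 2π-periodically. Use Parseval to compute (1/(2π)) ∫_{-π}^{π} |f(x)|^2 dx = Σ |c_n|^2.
Σ |c_n|^2 = 13

Expand |f|^2 and use orthogonality of {sin(nx), cos(mx)} on [-π, π]:
  ∫_{-π}^{π} sin(nx)^2 dx = π, ∫ cos(mx)^2 dx = π, and cross terms integrate to 0.
So ∫_{-π}^{π} f(x)^2 dx = 1^2 · π + 5^2 · π = (1 + 25)π.
Divide by 2π: (1 + 25)/2 = 13.
By Parseval, this equals Σ |c_n|^2.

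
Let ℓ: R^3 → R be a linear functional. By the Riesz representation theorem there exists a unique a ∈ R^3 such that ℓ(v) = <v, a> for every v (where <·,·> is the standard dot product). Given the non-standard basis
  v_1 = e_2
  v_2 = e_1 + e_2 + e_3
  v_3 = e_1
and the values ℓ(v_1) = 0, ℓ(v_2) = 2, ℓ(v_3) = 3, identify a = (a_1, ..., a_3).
a = (3, 0, -1)

Write a = (a_1, ..., a_3) in the standard basis. For each basis vector v_i, ℓ(v_i) = <v_i, a> is a linear equation in the a_j's. Collect the n equations into a matrix system V a = ℓ, where row i of V is v_i (expressed in the standard basis). Since V is invertible (lower-triangular with 1s on the diagonal, up to permutation), solve by back-substitution:
  V =
[[0, 1, 0],
 [1, 1, 1],
 [1, 0, 0]]
  V a = (0, 2, 3)
Solving gives a = (3, 0, -1).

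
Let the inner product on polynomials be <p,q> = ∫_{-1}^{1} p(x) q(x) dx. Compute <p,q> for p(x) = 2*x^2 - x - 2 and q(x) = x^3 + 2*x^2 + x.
<p,q> = -32/15

Expand the product: p(x)·q(x) = 2*x^5 + 3*x^4 - 2*x^3 - 5*x^2 - 2*x.
∫_{-1}^{1} of each monomial x^k gives [2/(k+1) if k even, 0 if k odd]. Integrating term-by-term (or equivalently evaluating the antiderivative F(x) = x^6/3 + 3*x^5/5 - x^4/2 - 5*x^3/3 - x^2 at the endpoints):
  F(1) − F(−1) = -67/30 − (-1/10) = -32/15.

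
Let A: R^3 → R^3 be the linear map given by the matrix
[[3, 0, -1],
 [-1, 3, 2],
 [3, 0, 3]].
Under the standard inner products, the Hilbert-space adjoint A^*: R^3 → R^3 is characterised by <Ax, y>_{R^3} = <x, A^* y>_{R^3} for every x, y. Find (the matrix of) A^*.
A^* = A^T =
[[3, -1, 3],
 [0, 3, 0],
 [-1, 2, 3]]

For real matrices with standard dot products, the defining identity <Ax, y> = <x, A^* y> gives (Ax)^T y = x^T (A^*) y, i.e. x^T A^T y = x^T (A^*) y. Since this holds for all x, y, we must have A^* = A^T. Therefore
A^* =
[[3, -1, 3],
 [0, 3, 0],
 [-1, 2, 3]].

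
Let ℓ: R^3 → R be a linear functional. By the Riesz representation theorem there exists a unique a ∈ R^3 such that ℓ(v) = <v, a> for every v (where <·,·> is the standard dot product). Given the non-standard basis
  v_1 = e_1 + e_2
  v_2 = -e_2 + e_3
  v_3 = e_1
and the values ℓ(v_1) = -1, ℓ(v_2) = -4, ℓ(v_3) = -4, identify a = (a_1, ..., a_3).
a = (-4, 3, -1)

Write a = (a_1, ..., a_3) in the standard basis. For each basis vector v_i, ℓ(v_i) = <v_i, a> is a linear equation in the a_j's. Collect the n equations into a matrix system V a = ℓ, where row i of V is v_i (expressed in the standard basis). Since V is invertible (lower-triangular with 1s on the diagonal, up to permutation), solve by back-substitution:
  V =
[[1, 1, 0],
 [0, -1, 1],
 [1, 0, 0]]
  V a = (-1, -4, -4)
Solving gives a = (-4, 3, -1).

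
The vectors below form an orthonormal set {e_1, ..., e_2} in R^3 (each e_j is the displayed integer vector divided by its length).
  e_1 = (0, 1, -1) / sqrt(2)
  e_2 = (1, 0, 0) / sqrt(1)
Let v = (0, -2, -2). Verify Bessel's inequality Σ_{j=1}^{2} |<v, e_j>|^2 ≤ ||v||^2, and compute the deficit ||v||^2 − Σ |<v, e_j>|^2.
Σ |<v, e_j>|^2 = 0; ||v||^2 = 8; deficit = 8

Write each e_j = u_j / sqrt(<u_j, u_j>) where u_j is the displayed integer vector. Then <v, e_j> = <v, u_j> / sqrt(<u_j, u_j>), so |<v, e_j>|^2 = <v, u_j>^2 / <u_j, u_j>.
Coefficients: <v, e_1> = 0/sqrt(2), <v, e_2> = 0/sqrt(1).
Square and sum: Σ |<v, e_j>|^2 = 0.
Compute ||v||^2 = v·v = 8.
Deficit = 8 − 0 = 8 ≥ 0, confirming Bessel's inequality. (The deficit equals ||v − Σ <v,e_j> e_j||^2, the squared distance from v to span{e_j}.)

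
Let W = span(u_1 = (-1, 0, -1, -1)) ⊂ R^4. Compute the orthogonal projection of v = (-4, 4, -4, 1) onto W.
proj_W(v) = (-7/3, 0, -7/3, -7/3)

Set up U = [u_1 | ... | u_1] ∈ R^(4×1). The projector onto W = col(U) is P = U (U^T U)^(-1) U^T.
Compute U^T U =
  [3],
and U^T v = (7).
Solve U^T U · c = U^T v for the coefficients: c = (7/3). The projection is proj_W(v) = U c.
Check: (v - proj_W(v)) · u_1 = 0  (should be 0).
Result: proj_W(v) = (-7/3, 0, -7/3, -7/3).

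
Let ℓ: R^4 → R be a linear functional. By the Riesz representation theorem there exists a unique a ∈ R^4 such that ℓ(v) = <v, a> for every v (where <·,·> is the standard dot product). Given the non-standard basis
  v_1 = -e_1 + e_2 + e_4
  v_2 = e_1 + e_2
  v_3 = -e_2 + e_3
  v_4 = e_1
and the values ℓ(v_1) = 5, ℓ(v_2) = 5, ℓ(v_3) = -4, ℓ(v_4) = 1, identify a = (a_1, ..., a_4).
a = (1, 4, 0, 2)

Write a = (a_1, ..., a_4) in the standard basis. For each basis vector v_i, ℓ(v_i) = <v_i, a> is a linear equation in the a_j's. Collect the n equations into a matrix system V a = ℓ, where row i of V is v_i (expressed in the standard basis). Since V is invertible (lower-triangular with 1s on the diagonal, up to permutation), solve by back-substitution:
  V =
[[-1, 1, 0, 1],
 [1, 1, 0, 0],
 [0, -1, 1, 0],
 [1, 0, 0, 0]]
  V a = (5, 5, -4, 1)
Solving gives a = (1, 4, 0, 2).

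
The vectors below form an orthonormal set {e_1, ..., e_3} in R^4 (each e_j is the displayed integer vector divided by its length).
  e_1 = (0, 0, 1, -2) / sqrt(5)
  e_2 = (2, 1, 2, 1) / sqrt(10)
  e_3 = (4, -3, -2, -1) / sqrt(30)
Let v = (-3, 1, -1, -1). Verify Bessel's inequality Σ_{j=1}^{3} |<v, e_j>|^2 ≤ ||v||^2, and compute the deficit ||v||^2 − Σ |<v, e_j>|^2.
Σ |<v, e_j>|^2 = 57/5; ||v||^2 = 12; deficit = 3/5

Write each e_j = u_j / sqrt(<u_j, u_j>) where u_j is the displayed integer vector. Then <v, e_j> = <v, u_j> / sqrt(<u_j, u_j>), so |<v, e_j>|^2 = <v, u_j>^2 / <u_j, u_j>.
Coefficients: <v, e_1> = 1/sqrt(5), <v, e_2> = -8/sqrt(10), <v, e_3> = -12/sqrt(30).
Square and sum: Σ |<v, e_j>|^2 = 57/5.
Compute ||v||^2 = v·v = 12.
Deficit = 12 − 57/5 = 3/5 ≥ 0, confirming Bessel's inequality. (The deficit equals ||v − Σ <v,e_j> e_j||^2, the squared distance from v to span{e_j}.)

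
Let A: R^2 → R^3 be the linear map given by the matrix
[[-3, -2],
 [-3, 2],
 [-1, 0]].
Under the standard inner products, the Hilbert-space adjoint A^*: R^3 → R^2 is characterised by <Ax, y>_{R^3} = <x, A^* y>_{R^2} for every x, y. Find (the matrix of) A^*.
A^* = A^T =
[[-3, -3, -1],
 [-2, 2, 0]]

For real matrices with standard dot products, the defining identity <Ax, y> = <x, A^* y> gives (Ax)^T y = x^T (A^*) y, i.e. x^T A^T y = x^T (A^*) y. Since this holds for all x, y, we must have A^* = A^T. Therefore
A^* =
[[-3, -3, -1],
 [-2, 2, 0]].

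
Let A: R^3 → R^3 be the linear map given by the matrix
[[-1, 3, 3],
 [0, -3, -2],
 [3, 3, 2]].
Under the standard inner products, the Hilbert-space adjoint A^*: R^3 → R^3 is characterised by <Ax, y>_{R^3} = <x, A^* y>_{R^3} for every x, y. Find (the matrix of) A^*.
A^* = A^T =
[[-1, 0, 3],
 [3, -3, 3],
 [3, -2, 2]]

For real matrices with standard dot products, the defining identity <Ax, y> = <x, A^* y> gives (Ax)^T y = x^T (A^*) y, i.e. x^T A^T y = x^T (A^*) y. Since this holds for all x, y, we must have A^* = A^T. Therefore
A^* =
[[-1, 0, 3],
 [3, -3, 3],
 [3, -2, 2]].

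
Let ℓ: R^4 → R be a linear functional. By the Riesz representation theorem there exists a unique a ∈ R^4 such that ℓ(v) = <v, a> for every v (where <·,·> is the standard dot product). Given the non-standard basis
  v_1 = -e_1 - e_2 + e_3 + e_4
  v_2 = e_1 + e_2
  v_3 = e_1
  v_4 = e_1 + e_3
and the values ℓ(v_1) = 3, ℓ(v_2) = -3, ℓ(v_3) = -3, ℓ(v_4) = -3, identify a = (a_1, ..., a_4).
a = (-3, 0, 0, 0)

Write a = (a_1, ..., a_4) in the standard basis. For each basis vector v_i, ℓ(v_i) = <v_i, a> is a linear equation in the a_j's. Collect the n equations into a matrix system V a = ℓ, where row i of V is v_i (expressed in the standard basis). Since V is invertible (lower-triangular with 1s on the diagonal, up to permutation), solve by back-substitution:
  V =
[[-1, -1, 1, 1],
 [1, 1, 0, 0],
 [1, 0, 0, 0],
 [1, 0, 1, 0]]
  V a = (3, -3, -3, -3)
Solving gives a = (-3, 0, 0, 0).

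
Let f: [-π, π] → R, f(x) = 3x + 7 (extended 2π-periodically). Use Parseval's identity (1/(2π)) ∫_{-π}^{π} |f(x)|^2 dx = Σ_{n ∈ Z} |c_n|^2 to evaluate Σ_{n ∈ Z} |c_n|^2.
Σ |c_n|^2 = 3π^2 + 49

Expand and integrate term by term over [-π, π]:
  ∫ (3x)^2 dx = 9·(2π^3/3); ∫ 2·3·(7)·x dx = 0 (odd integrand); ∫ 7^2 dx = 49·2π.
So (1/(2π)) ∫_{-π}^{π} (3x + 7)^2 dx = 9π^2/3 + 49 = 3π^2 + 49.
Parseval ⇒ Σ |c_n|^2 = 3π^2 + 49.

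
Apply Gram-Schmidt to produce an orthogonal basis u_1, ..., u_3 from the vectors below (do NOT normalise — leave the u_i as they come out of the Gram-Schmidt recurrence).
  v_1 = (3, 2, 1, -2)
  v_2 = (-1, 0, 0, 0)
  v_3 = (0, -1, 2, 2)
Orthogonal basis:
  u_1 = (3, 2, 1, -2)
  u_2 = (-1/2, 1/3, 1/6, -1/3)
  u_3 = (0, -1/9, 22/9, 10/9)

Apply the Gram-Schmidt recurrence
  u_1 = v_1
  u_i = v_i − Σ_{j<i} ((v_i · u_j) / (u_j · u_j)) · u_j.

Step by step this gives:
  u_1 = (3, 2, 1, -2)
  u_2 = (-1/2, 1/3, 1/6, -1/3)
  u_3 = (0, -1/9, 22/9, 10/9)

Orthogonality check:
  u_2 · u_1 = 0 (should be 0)
  u_3 · u_1 = 0 (should be 0)
  u_3 · u_2 = 0 (should be 0)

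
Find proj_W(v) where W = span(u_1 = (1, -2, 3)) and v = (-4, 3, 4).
proj_W(v) = (1/7, -2/7, 3/7)

Set up U = [u_1 | ... | u_1] ∈ R^(3×1). The projector onto W = col(U) is P = U (U^T U)^(-1) U^T.
Compute U^T U =
  [14],
and U^T v = (2).
Solve U^T U · c = U^T v for the coefficients: c = (1/7). The projection is proj_W(v) = U c.
Check: (v - proj_W(v)) · u_1 = 0  (should be 0).
Result: proj_W(v) = (1/7, -2/7, 3/7).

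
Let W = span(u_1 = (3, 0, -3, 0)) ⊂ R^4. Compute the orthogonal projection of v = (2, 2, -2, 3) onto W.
proj_W(v) = (2, 0, -2, 0)

Set up U = [u_1 | ... | u_1] ∈ R^(4×1). The projector onto W = col(U) is P = U (U^T U)^(-1) U^T.
Compute U^T U =
  [18],
and U^T v = (12).
Solve U^T U · c = U^T v for the coefficients: c = (2/3). The projection is proj_W(v) = U c.
Check: (v - proj_W(v)) · u_1 = 0  (should be 0).
Result: proj_W(v) = (2, 0, -2, 0).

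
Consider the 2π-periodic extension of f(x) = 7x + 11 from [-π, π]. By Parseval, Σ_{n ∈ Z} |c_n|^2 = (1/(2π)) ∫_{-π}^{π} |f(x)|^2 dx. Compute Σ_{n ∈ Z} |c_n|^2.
Σ |c_n|^2 = 49π^2/3 + 121

Expand and integrate term by term over [-π, π]:
  ∫ (7x)^2 dx = 49·(2π^3/3); ∫ 2·7·(11)·x dx = 0 (odd integrand); ∫ 11^2 dx = 121·2π.
So (1/(2π)) ∫_{-π}^{π} (7x + 11)^2 dx = 49π^2/3 + 121 = 49π^2/3 + 121.
Parseval ⇒ Σ |c_n|^2 = 49π^2/3 + 121.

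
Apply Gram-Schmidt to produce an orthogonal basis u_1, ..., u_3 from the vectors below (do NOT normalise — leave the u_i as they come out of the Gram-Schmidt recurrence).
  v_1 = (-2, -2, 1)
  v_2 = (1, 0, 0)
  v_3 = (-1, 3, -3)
Orthogonal basis:
  u_1 = (-2, -2, 1)
  u_2 = (5/9, -4/9, 2/9)
  u_3 = (0, -3/5, -6/5)

Apply the Gram-Schmidt recurrence
  u_1 = v_1
  u_i = v_i − Σ_{j<i} ((v_i · u_j) / (u_j · u_j)) · u_j.

Step by step this gives:
  u_1 = (-2, -2, 1)
  u_2 = (5/9, -4/9, 2/9)
  u_3 = (0, -3/5, -6/5)

Orthogonality check:
  u_2 · u_1 = 0 (should be 0)
  u_3 · u_1 = 0 (should be 0)
  u_3 · u_2 = 0 (should be 0)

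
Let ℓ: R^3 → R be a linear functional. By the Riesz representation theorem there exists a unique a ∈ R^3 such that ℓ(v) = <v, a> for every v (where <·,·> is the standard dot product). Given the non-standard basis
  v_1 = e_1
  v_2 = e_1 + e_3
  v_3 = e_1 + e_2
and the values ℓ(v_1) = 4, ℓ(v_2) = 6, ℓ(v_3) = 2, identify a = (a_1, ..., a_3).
a = (4, -2, 2)

Write a = (a_1, ..., a_3) in the standard basis. For each basis vector v_i, ℓ(v_i) = <v_i, a> is a linear equation in the a_j's. Collect the n equations into a matrix system V a = ℓ, where row i of V is v_i (expressed in the standard basis). Since V is invertible (lower-triangular with 1s on the diagonal, up to permutation), solve by back-substitution:
  V =
[[1, 0, 0],
 [1, 0, 1],
 [1, 1, 0]]
  V a = (4, 6, 2)
Solving gives a = (4, -2, 2).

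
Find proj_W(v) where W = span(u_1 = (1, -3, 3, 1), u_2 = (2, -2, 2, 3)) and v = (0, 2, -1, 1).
proj_W(v) = (35/131, 199/131, -199/131, 111/131)

Set up U = [u_1 | ... | u_2] ∈ R^(4×2). The projector onto W = col(U) is P = U (U^T U)^(-1) U^T.
Compute U^T U =
  [20, 17]
  [17, 21],
and U^T v = (-8, -3).
Solve U^T U · c = U^T v for the coefficients: c = (-117/131, 76/131). The projection is proj_W(v) = U c.
Check: (v - proj_W(v)) · u_1 = 0  (should be 0).
Check: (v - proj_W(v)) · u_2 = 0  (should be 0).
Result: proj_W(v) = (35/131, 199/131, -199/131, 111/131).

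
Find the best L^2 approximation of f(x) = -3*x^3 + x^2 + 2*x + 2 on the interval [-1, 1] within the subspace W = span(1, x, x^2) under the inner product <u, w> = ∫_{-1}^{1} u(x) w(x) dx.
g(x) = x^2 + x/5 + 2

The best approximation g ∈ W is the orthogonal projection of f onto W. Writing g = a_0 + a_1 x + a_2 x^2, the coefficients solve the normal equations G · a = b where
  G_{ij} = <φ_i, φ_j> and b_i = <f, φ_i>, with φ_0 = 1, φ_1 = x, φ_2 = x^2.
G =
  [2, 0, 2/3]
  [0, 2/3, 0]
  [2/3, 0, 2/5],
b = (14/3, 2/15, 26/15).
Solving gives a_0 = 2, a_1 = 1/5, a_2 = 1, so
  g(x) = x^2 + x/5 + 2.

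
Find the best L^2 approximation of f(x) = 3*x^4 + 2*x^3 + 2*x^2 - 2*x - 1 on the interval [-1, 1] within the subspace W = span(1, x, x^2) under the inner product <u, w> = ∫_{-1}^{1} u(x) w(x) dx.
g(x) = 32*x^2/7 - 4*x/5 - 44/35

The best approximation g ∈ W is the orthogonal projection of f onto W. Writing g = a_0 + a_1 x + a_2 x^2, the coefficients solve the normal equations G · a = b where
  G_{ij} = <φ_i, φ_j> and b_i = <f, φ_i>, with φ_0 = 1, φ_1 = x, φ_2 = x^2.
G =
  [2, 0, 2/3]
  [0, 2/3, 0]
  [2/3, 0, 2/5],
b = (8/15, -8/15, 104/105).
Solving gives a_0 = -44/35, a_1 = -4/5, a_2 = 32/7, so
  g(x) = 32*x^2/7 - 4*x/5 - 44/35.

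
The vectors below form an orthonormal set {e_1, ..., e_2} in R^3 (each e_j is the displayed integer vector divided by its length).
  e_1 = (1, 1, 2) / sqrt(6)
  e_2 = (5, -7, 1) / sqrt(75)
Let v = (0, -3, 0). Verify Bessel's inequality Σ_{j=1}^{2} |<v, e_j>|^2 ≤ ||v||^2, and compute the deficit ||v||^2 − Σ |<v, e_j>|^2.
Σ |<v, e_j>|^2 = 369/50; ||v||^2 = 9; deficit = 81/50

Write each e_j = u_j / sqrt(<u_j, u_j>) where u_j is the displayed integer vector. Then <v, e_j> = <v, u_j> / sqrt(<u_j, u_j>), so |<v, e_j>|^2 = <v, u_j>^2 / <u_j, u_j>.
Coefficients: <v, e_1> = -3/sqrt(6), <v, e_2> = 21/sqrt(75).
Square and sum: Σ |<v, e_j>|^2 = 369/50.
Compute ||v||^2 = v·v = 9.
Deficit = 9 − 369/50 = 81/50 ≥ 0, confirming Bessel's inequality. (The deficit equals ||v − Σ <v,e_j> e_j||^2, the squared distance from v to span{e_j}.)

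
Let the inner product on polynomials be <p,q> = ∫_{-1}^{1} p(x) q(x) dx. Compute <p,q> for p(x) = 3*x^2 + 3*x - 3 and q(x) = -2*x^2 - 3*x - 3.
<p,q> = 38/5

Expand the product: p(x)·q(x) = -6*x^4 - 15*x^3 - 12*x^2 + 9.
∫_{-1}^{1} of each monomial x^k gives [2/(k+1) if k even, 0 if k odd]. Integrating term-by-term (or equivalently evaluating the antiderivative F(x) = -6*x^5/5 - 15*x^4/4 - 4*x^3 + 9*x at the endpoints):
  F(1) − F(−1) = 1/20 − (-151/20) = 38/5.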